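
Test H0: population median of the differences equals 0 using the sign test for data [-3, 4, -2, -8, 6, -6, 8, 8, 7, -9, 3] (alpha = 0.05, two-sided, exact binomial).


Step 1: Discard zero differences. Original n = 11; n_eff = number of nonzero differences = 11.
Nonzero differences (with sign): -3, +4, -2, -8, +6, -6, +8, +8, +7, -9, +3
Step 2: Count signs: positive = 6, negative = 5.
Step 3: Under H0: P(positive) = 0.5, so the number of positives S ~ Bin(11, 0.5).
Step 4: Two-sided exact p-value = sum of Bin(11,0.5) probabilities at or below the observed probability = 1.000000.
Step 5: alpha = 0.05. fail to reject H0.

n_eff = 11, pos = 6, neg = 5, p = 1.000000, fail to reject H0.


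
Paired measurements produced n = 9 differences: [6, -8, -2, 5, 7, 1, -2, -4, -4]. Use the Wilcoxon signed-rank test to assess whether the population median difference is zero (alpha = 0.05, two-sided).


Step 1: Drop any zero differences (none here) and take |d_i|.
|d| = [6, 8, 2, 5, 7, 1, 2, 4, 4]
Step 2: Midrank |d_i| (ties get averaged ranks).
ranks: |6|->7, |8|->9, |2|->2.5, |5|->6, |7|->8, |1|->1, |2|->2.5, |4|->4.5, |4|->4.5
Step 3: Attach original signs; sum ranks with positive sign and with negative sign.
W+ = 7 + 6 + 8 + 1 = 22
W- = 9 + 2.5 + 2.5 + 4.5 + 4.5 = 23
(Check: W+ + W- = 45 should equal n(n+1)/2 = 45.)
Step 4: Test statistic W = min(W+, W-) = 22.
Step 5: Ties in |d|, so use the tie-corrected normal approximation.
        E[W] = n(n+1)/4 = 9*10/4 = 22.5.
        Tie groups: |d|=2 (t=2), |d|=4 (t=2); sum(t^3 - t) = 12.
        Var[W] = n(n+1)(2n+1)/24 - sum(t^3-t)/48 = 1710/24 - 12/48 = 71.
        z = (W - E[W]) / sqrt(Var[W]) = (22 - 22.5) / 8.4261 = -0.0593.
        Two-sided p = 2*Phi(z) = 0.952682.
Step 6: alpha = 0.05. fail to reject H0.

W+ = 22, W- = 23, W = min = 22, p = 0.952682, fail to reject H0.


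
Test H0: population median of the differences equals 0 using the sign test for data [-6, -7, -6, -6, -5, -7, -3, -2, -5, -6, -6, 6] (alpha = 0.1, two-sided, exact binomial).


Step 1: Discard zero differences. Original n = 12; n_eff = number of nonzero differences = 12.
Nonzero differences (with sign): -6, -7, -6, -6, -5, -7, -3, -2, -5, -6, -6, +6
Step 2: Count signs: positive = 1, negative = 11.
Step 3: Under H0: P(positive) = 0.5, so the number of positives S ~ Bin(12, 0.5).
Step 4: Two-sided exact p-value = sum of Bin(12,0.5) probabilities at or below the observed probability = 0.006348.
Step 5: alpha = 0.1. reject H0.

n_eff = 12, pos = 1, neg = 11, p = 0.006348, reject H0.


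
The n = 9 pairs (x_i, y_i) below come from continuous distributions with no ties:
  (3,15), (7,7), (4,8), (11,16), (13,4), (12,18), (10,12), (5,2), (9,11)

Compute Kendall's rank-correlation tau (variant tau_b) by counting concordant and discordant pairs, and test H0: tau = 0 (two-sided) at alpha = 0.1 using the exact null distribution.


Step 1: Enumerate the 36 unordered pairs (i,j) with i<j and classify each by sign(x_j-x_i) * sign(y_j-y_i).
  (1,2):dx=+4,dy=-8->D; (1,3):dx=+1,dy=-7->D; (1,4):dx=+8,dy=+1->C; (1,5):dx=+10,dy=-11->D
  (1,6):dx=+9,dy=+3->C; (1,7):dx=+7,dy=-3->D; (1,8):dx=+2,dy=-13->D; (1,9):dx=+6,dy=-4->D
  (2,3):dx=-3,dy=+1->D; (2,4):dx=+4,dy=+9->C; (2,5):dx=+6,dy=-3->D; (2,6):dx=+5,dy=+11->C
  (2,7):dx=+3,dy=+5->C; (2,8):dx=-2,dy=-5->C; (2,9):dx=+2,dy=+4->C; (3,4):dx=+7,dy=+8->C
  (3,5):dx=+9,dy=-4->D; (3,6):dx=+8,dy=+10->C; (3,7):dx=+6,dy=+4->C; (3,8):dx=+1,dy=-6->D
  (3,9):dx=+5,dy=+3->C; (4,5):dx=+2,dy=-12->D; (4,6):dx=+1,dy=+2->C; (4,7):dx=-1,dy=-4->C
  (4,8):dx=-6,dy=-14->C; (4,9):dx=-2,dy=-5->C; (5,6):dx=-1,dy=+14->D; (5,7):dx=-3,dy=+8->D
  (5,8):dx=-8,dy=-2->C; (5,9):dx=-4,dy=+7->D; (6,7):dx=-2,dy=-6->C; (6,8):dx=-7,dy=-16->C
  (6,9):dx=-3,dy=-7->C; (7,8):dx=-5,dy=-10->C; (7,9):dx=-1,dy=-1->C; (8,9):dx=+4,dy=+9->C
Step 2: C = 22, D = 14, total pairs = 36.
Step 3: tau = (C - D)/(n(n-1)/2) = (22 - 14)/36 = 0.222222.
Step 4: Exact two-sided p-value (enumerate n! = 362880 permutations of y under H0): p = 0.476709.
Step 5: alpha = 0.1. fail to reject H0.

tau_b = 0.2222 (C=22, D=14), p = 0.476709, fail to reject H0.


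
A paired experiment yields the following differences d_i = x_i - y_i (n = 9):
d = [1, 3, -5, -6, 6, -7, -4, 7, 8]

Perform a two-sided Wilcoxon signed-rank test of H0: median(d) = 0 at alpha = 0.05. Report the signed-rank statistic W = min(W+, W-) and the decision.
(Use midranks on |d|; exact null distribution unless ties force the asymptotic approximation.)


Step 1: Drop any zero differences (none here) and take |d_i|.
|d| = [1, 3, 5, 6, 6, 7, 4, 7, 8]
Step 2: Midrank |d_i| (ties get averaged ranks).
ranks: |1|->1, |3|->2, |5|->4, |6|->5.5, |6|->5.5, |7|->7.5, |4|->3, |7|->7.5, |8|->9
Step 3: Attach original signs; sum ranks with positive sign and with negative sign.
W+ = 1 + 2 + 5.5 + 7.5 + 9 = 25
W- = 4 + 5.5 + 7.5 + 3 = 20
(Check: W+ + W- = 45 should equal n(n+1)/2 = 45.)
Step 4: Test statistic W = min(W+, W-) = 20.
Step 5: Ties in |d|, so use the tie-corrected normal approximation.
        E[W] = n(n+1)/4 = 9*10/4 = 22.5.
        Tie groups: |d|=6 (t=2), |d|=7 (t=2); sum(t^3 - t) = 12.
        Var[W] = n(n+1)(2n+1)/24 - sum(t^3-t)/48 = 1710/24 - 12/48 = 71.
        z = (W - E[W]) / sqrt(Var[W]) = (20 - 22.5) / 8.4261 = -0.2967.
        Two-sided p = 2*Phi(z) = 0.766699.
Step 6: alpha = 0.05. fail to reject H0.

W+ = 25, W- = 20, W = min = 20, p = 0.766699, fail to reject H0.


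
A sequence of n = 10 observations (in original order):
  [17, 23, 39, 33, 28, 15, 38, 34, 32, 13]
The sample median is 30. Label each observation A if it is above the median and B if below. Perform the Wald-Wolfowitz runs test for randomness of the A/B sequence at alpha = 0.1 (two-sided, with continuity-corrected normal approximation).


Step 1: Compute median = 30; label A = above, B = below.
Labels in order: BBAABBAAAB  (n_A = 5, n_B = 5)
Step 2: Count runs R = 5.
Step 3: Under H0 (random ordering), E[R] = 2*n_A*n_B/(n_A+n_B) + 1 = 2*5*5/10 + 1 = 6.0000.
        Var[R] = 2*n_A*n_B*(2*n_A*n_B - n_A - n_B) / ((n_A+n_B)^2 * (n_A+n_B-1)) = 2000/900 = 2.2222.
        SD[R] = 1.4907.
Step 4: Continuity-corrected z = (R + 0.5 - E[R]) / SD[R] = (5 + 0.5 - 6.0000) / 1.4907 = -0.3354.
Step 5: Two-sided p-value via normal approximation = 2*(1 - Phi(|z|)) = 0.737316.
Step 6: alpha = 0.1. fail to reject H0.

R = 5, z = -0.3354, p = 0.737316, fail to reject H0.


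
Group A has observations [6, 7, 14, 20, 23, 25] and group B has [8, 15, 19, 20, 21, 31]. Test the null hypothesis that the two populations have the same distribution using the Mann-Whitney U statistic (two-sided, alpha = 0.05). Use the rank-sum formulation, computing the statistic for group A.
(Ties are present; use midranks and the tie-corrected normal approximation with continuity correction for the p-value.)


Step 1: Combine and sort all 12 observations; assign midranks.
sorted (value, group): (6,X), (7,X), (8,Y), (14,X), (15,Y), (19,Y), (20,X), (20,Y), (21,Y), (23,X), (25,X), (31,Y)
ranks: 6->1, 7->2, 8->3, 14->4, 15->5, 19->6, 20->7.5, 20->7.5, 21->9, 23->10, 25->11, 31->12
Step 2: Rank sum for X: R1 = 1 + 2 + 4 + 7.5 + 10 + 11 = 35.5.
Step 3: U_X = R1 - n1(n1+1)/2 = 35.5 - 6*7/2 = 35.5 - 21 = 14.5.
       U_Y = n1*n2 - U_X = 36 - 14.5 = 21.5.
Step 4: Ties are present, so use the tie-corrected normal approximation (with continuity correction) for the p-value.
Step 5: p-value = 0.630356; compare to alpha = 0.05. fail to reject H0.

U_X = 14.5, p = 0.630356, fail to reject H0 at alpha = 0.05.


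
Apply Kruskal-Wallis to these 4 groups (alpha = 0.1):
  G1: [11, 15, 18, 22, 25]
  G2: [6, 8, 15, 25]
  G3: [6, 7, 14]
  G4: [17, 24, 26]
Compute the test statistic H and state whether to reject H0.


Step 1: Combine all N = 15 observations and assign midranks.
sorted (value, group, rank): (6,G2,1.5), (6,G3,1.5), (7,G3,3), (8,G2,4), (11,G1,5), (14,G3,6), (15,G1,7.5), (15,G2,7.5), (17,G4,9), (18,G1,10), (22,G1,11), (24,G4,12), (25,G1,13.5), (25,G2,13.5), (26,G4,15)
Step 2: Sum ranks within each group.
R_1 = 47 (n_1 = 5)
R_2 = 26.5 (n_2 = 4)
R_3 = 10.5 (n_3 = 3)
R_4 = 36 (n_4 = 3)
Step 3: H = 12/(N(N+1)) * sum(R_i^2/n_i) - 3(N+1)
     = 12/(15*16) * (47^2/5 + 26.5^2/4 + 10.5^2/3 + 36^2/3) - 3*16
     = 0.050000 * 1086.11 - 48
     = 6.305625.
Step 4: Ties present; correction factor C = 1 - 18/(15^3 - 15) = 0.994643. Corrected H = 6.305625 / 0.994643 = 6.339587.
Step 5: Under H0, H ~ chi^2(3); p-value = 0.096208.
Step 6: alpha = 0.1. reject H0.

H = 6.3396, df = 3, p = 0.096208, reject H0.


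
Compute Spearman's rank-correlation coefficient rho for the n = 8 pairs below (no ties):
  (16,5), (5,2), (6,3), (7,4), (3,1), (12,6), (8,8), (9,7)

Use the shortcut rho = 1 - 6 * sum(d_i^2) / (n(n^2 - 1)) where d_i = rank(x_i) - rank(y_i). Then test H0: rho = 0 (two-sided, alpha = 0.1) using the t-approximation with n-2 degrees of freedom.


Step 1: Rank x and y separately (midranks; no ties here).
rank(x): 16->8, 5->2, 6->3, 7->4, 3->1, 12->7, 8->5, 9->6
rank(y): 5->5, 2->2, 3->3, 4->4, 1->1, 6->6, 8->8, 7->7
Step 2: d_i = R_x(i) - R_y(i); compute d_i^2.
  (8-5)^2=9, (2-2)^2=0, (3-3)^2=0, (4-4)^2=0, (1-1)^2=0, (7-6)^2=1, (5-8)^2=9, (6-7)^2=1
sum(d^2) = 20.
Step 3: rho = 1 - 6*20 / (8*(8^2 - 1)) = 1 - 120/504 = 0.761905.
Step 4: Under H0, t = rho * sqrt((n-2)/(1-rho^2)) = 2.8814 ~ t(6).
Step 5: Two-sided p-value from the t-distribution with 6 df = 0.028005.
Step 6: alpha = 0.1. reject H0.

rho = 0.7619, p = 0.028005, reject H0 at alpha = 0.1.


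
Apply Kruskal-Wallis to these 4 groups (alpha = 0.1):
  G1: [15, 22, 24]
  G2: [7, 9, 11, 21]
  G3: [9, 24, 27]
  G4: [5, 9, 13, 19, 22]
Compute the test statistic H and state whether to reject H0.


Step 1: Combine all N = 15 observations and assign midranks.
sorted (value, group, rank): (5,G4,1), (7,G2,2), (9,G2,4), (9,G3,4), (9,G4,4), (11,G2,6), (13,G4,7), (15,G1,8), (19,G4,9), (21,G2,10), (22,G1,11.5), (22,G4,11.5), (24,G1,13.5), (24,G3,13.5), (27,G3,15)
Step 2: Sum ranks within each group.
R_1 = 33 (n_1 = 3)
R_2 = 22 (n_2 = 4)
R_3 = 32.5 (n_3 = 3)
R_4 = 32.5 (n_4 = 5)
Step 3: H = 12/(N(N+1)) * sum(R_i^2/n_i) - 3(N+1)
     = 12/(15*16) * (33^2/3 + 22^2/4 + 32.5^2/3 + 32.5^2/5) - 3*16
     = 0.050000 * 1047.33 - 48
     = 4.366667.
Step 4: Ties present; correction factor C = 1 - 36/(15^3 - 15) = 0.989286. Corrected H = 4.366667 / 0.989286 = 4.413959.
Step 5: Under H0, H ~ chi^2(3); p-value = 0.220095.
Step 6: alpha = 0.1. fail to reject H0.

H = 4.4140, df = 3, p = 0.220095, fail to reject H0.


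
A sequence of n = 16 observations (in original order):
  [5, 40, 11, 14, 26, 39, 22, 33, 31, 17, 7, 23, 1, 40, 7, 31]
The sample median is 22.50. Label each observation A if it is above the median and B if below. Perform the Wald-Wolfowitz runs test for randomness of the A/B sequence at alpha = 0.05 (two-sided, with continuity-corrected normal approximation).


Step 1: Compute median = 22.50; label A = above, B = below.
Labels in order: BABBAABAABBABABA  (n_A = 8, n_B = 8)
Step 2: Count runs R = 12.
Step 3: Under H0 (random ordering), E[R] = 2*n_A*n_B/(n_A+n_B) + 1 = 2*8*8/16 + 1 = 9.0000.
        Var[R] = 2*n_A*n_B*(2*n_A*n_B - n_A - n_B) / ((n_A+n_B)^2 * (n_A+n_B-1)) = 14336/3840 = 3.7333.
        SD[R] = 1.9322.
Step 4: Continuity-corrected z = (R - 0.5 - E[R]) / SD[R] = (12 - 0.5 - 9.0000) / 1.9322 = 1.2939.
Step 5: Two-sided p-value via normal approximation = 2*(1 - Phi(|z|)) = 0.195709.
Step 6: alpha = 0.05. fail to reject H0.

R = 12, z = 1.2939, p = 0.195709, fail to reject H0.


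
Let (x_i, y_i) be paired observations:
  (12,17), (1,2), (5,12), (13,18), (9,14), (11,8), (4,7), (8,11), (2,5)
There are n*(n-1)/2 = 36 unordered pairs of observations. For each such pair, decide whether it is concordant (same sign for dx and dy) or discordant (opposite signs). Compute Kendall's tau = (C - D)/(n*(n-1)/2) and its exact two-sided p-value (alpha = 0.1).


Step 1: Enumerate the 36 unordered pairs (i,j) with i<j and classify each by sign(x_j-x_i) * sign(y_j-y_i).
  (1,2):dx=-11,dy=-15->C; (1,3):dx=-7,dy=-5->C; (1,4):dx=+1,dy=+1->C; (1,5):dx=-3,dy=-3->C
  (1,6):dx=-1,dy=-9->C; (1,7):dx=-8,dy=-10->C; (1,8):dx=-4,dy=-6->C; (1,9):dx=-10,dy=-12->C
  (2,3):dx=+4,dy=+10->C; (2,4):dx=+12,dy=+16->C; (2,5):dx=+8,dy=+12->C; (2,6):dx=+10,dy=+6->C
  (2,7):dx=+3,dy=+5->C; (2,8):dx=+7,dy=+9->C; (2,9):dx=+1,dy=+3->C; (3,4):dx=+8,dy=+6->C
  (3,5):dx=+4,dy=+2->C; (3,6):dx=+6,dy=-4->D; (3,7):dx=-1,dy=-5->C; (3,8):dx=+3,dy=-1->D
  (3,9):dx=-3,dy=-7->C; (4,5):dx=-4,dy=-4->C; (4,6):dx=-2,dy=-10->C; (4,7):dx=-9,dy=-11->C
  (4,8):dx=-5,dy=-7->C; (4,9):dx=-11,dy=-13->C; (5,6):dx=+2,dy=-6->D; (5,7):dx=-5,dy=-7->C
  (5,8):dx=-1,dy=-3->C; (5,9):dx=-7,dy=-9->C; (6,7):dx=-7,dy=-1->C; (6,8):dx=-3,dy=+3->D
  (6,9):dx=-9,dy=-3->C; (7,8):dx=+4,dy=+4->C; (7,9):dx=-2,dy=-2->C; (8,9):dx=-6,dy=-6->C
Step 2: C = 32, D = 4, total pairs = 36.
Step 3: tau = (C - D)/(n(n-1)/2) = (32 - 4)/36 = 0.777778.
Step 4: Exact two-sided p-value (enumerate n! = 362880 permutations of y under H0): p = 0.002425.
Step 5: alpha = 0.1. reject H0.

tau_b = 0.7778 (C=32, D=4), p = 0.002425, reject H0.


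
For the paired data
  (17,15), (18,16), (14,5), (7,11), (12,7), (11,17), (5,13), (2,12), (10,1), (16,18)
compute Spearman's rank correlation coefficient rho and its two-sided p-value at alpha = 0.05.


Step 1: Rank x and y separately (midranks; no ties here).
rank(x): 17->9, 18->10, 14->7, 7->3, 12->6, 11->5, 5->2, 2->1, 10->4, 16->8
rank(y): 15->7, 16->8, 5->2, 11->4, 7->3, 17->9, 13->6, 12->5, 1->1, 18->10
Step 2: d_i = R_x(i) - R_y(i); compute d_i^2.
  (9-7)^2=4, (10-8)^2=4, (7-2)^2=25, (3-4)^2=1, (6-3)^2=9, (5-9)^2=16, (2-6)^2=16, (1-5)^2=16, (4-1)^2=9, (8-10)^2=4
sum(d^2) = 104.
Step 3: rho = 1 - 6*104 / (10*(10^2 - 1)) = 1 - 624/990 = 0.369697.
Step 4: Under H0, t = rho * sqrt((n-2)/(1-rho^2)) = 1.1254 ~ t(8).
Step 5: Two-sided p-value from the t-distribution with 8 df = 0.293050.
Step 6: alpha = 0.05. fail to reject H0.

rho = 0.3697, p = 0.293050, fail to reject H0 at alpha = 0.05.


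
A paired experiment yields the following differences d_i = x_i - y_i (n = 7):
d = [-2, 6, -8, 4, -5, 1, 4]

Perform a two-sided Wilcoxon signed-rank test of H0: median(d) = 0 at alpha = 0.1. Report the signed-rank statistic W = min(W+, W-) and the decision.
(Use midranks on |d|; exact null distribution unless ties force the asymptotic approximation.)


Step 1: Drop any zero differences (none here) and take |d_i|.
|d| = [2, 6, 8, 4, 5, 1, 4]
Step 2: Midrank |d_i| (ties get averaged ranks).
ranks: |2|->2, |6|->6, |8|->7, |4|->3.5, |5|->5, |1|->1, |4|->3.5
Step 3: Attach original signs; sum ranks with positive sign and with negative sign.
W+ = 6 + 3.5 + 1 + 3.5 = 14
W- = 2 + 7 + 5 = 14
(Check: W+ + W- = 28 should equal n(n+1)/2 = 28.)
Step 4: Test statistic W = min(W+, W-) = 14.
Step 5: Ties in |d|, so use the tie-corrected normal approximation.
        E[W] = n(n+1)/4 = 7*8/4 = 14.
        Tie groups: |d|=4 (t=2); sum(t^3 - t) = 6.
        Var[W] = n(n+1)(2n+1)/24 - sum(t^3-t)/48 = 840/24 - 6/48 = 34.875.
        z = (W - E[W]) / sqrt(Var[W]) = (14 - 14) / 5.9055 = 0.0000.
        Two-sided p = 2*Phi(z) = 1.000000.
Step 6: alpha = 0.1. fail to reject H0.

W+ = 14, W- = 14, W = min = 14, p = 1.000000, fail to reject H0.


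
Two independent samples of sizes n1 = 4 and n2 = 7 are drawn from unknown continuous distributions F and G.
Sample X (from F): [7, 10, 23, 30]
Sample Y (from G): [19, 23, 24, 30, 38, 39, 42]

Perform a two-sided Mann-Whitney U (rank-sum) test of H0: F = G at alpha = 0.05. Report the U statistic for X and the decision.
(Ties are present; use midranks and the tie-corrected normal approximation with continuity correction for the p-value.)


Step 1: Combine and sort all 11 observations; assign midranks.
sorted (value, group): (7,X), (10,X), (19,Y), (23,X), (23,Y), (24,Y), (30,X), (30,Y), (38,Y), (39,Y), (42,Y)
ranks: 7->1, 10->2, 19->3, 23->4.5, 23->4.5, 24->6, 30->7.5, 30->7.5, 38->9, 39->10, 42->11
Step 2: Rank sum for X: R1 = 1 + 2 + 4.5 + 7.5 = 15.
Step 3: U_X = R1 - n1(n1+1)/2 = 15 - 4*5/2 = 15 - 10 = 5.
       U_Y = n1*n2 - U_X = 28 - 5 = 23.
Step 4: Ties are present, so use the tie-corrected normal approximation (with continuity correction) for the p-value.
Step 5: p-value = 0.106592; compare to alpha = 0.05. fail to reject H0.

U_X = 5, p = 0.106592, fail to reject H0 at alpha = 0.05.


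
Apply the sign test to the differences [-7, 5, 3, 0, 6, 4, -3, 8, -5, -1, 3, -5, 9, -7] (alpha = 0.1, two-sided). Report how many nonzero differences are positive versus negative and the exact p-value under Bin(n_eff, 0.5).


Step 1: Discard zero differences. Original n = 14; n_eff = number of nonzero differences = 13.
Nonzero differences (with sign): -7, +5, +3, +6, +4, -3, +8, -5, -1, +3, -5, +9, -7
Step 2: Count signs: positive = 7, negative = 6.
Step 3: Under H0: P(positive) = 0.5, so the number of positives S ~ Bin(13, 0.5).
Step 4: Two-sided exact p-value = sum of Bin(13,0.5) probabilities at or below the observed probability = 1.000000.
Step 5: alpha = 0.1. fail to reject H0.

n_eff = 13, pos = 7, neg = 6, p = 1.000000, fail to reject H0.


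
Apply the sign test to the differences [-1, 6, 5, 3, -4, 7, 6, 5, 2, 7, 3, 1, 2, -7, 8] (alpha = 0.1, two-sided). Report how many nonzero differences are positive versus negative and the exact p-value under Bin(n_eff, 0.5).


Step 1: Discard zero differences. Original n = 15; n_eff = number of nonzero differences = 15.
Nonzero differences (with sign): -1, +6, +5, +3, -4, +7, +6, +5, +2, +7, +3, +1, +2, -7, +8
Step 2: Count signs: positive = 12, negative = 3.
Step 3: Under H0: P(positive) = 0.5, so the number of positives S ~ Bin(15, 0.5).
Step 4: Two-sided exact p-value = sum of Bin(15,0.5) probabilities at or below the observed probability = 0.035156.
Step 5: alpha = 0.1. reject H0.

n_eff = 15, pos = 12, neg = 3, p = 0.035156, reject H0.


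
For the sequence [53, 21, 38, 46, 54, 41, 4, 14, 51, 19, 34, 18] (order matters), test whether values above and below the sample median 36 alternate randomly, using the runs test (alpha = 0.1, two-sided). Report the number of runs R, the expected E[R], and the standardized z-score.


Step 1: Compute median = 36; label A = above, B = below.
Labels in order: ABAAAABBABBB  (n_A = 6, n_B = 6)
Step 2: Count runs R = 6.
Step 3: Under H0 (random ordering), E[R] = 2*n_A*n_B/(n_A+n_B) + 1 = 2*6*6/12 + 1 = 7.0000.
        Var[R] = 2*n_A*n_B*(2*n_A*n_B - n_A - n_B) / ((n_A+n_B)^2 * (n_A+n_B-1)) = 4320/1584 = 2.7273.
        SD[R] = 1.6514.
Step 4: Continuity-corrected z = (R + 0.5 - E[R]) / SD[R] = (6 + 0.5 - 7.0000) / 1.6514 = -0.3028.
Step 5: Two-sided p-value via normal approximation = 2*(1 - Phi(|z|)) = 0.762069.
Step 6: alpha = 0.1. fail to reject H0.

R = 6, z = -0.3028, p = 0.762069, fail to reject H0.


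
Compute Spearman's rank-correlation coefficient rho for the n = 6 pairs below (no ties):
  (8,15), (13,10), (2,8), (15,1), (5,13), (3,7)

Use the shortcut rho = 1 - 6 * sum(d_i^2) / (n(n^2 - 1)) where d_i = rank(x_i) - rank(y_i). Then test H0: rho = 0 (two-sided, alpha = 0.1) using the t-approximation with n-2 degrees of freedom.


Step 1: Rank x and y separately (midranks; no ties here).
rank(x): 8->4, 13->5, 2->1, 15->6, 5->3, 3->2
rank(y): 15->6, 10->4, 8->3, 1->1, 13->5, 7->2
Step 2: d_i = R_x(i) - R_y(i); compute d_i^2.
  (4-6)^2=4, (5-4)^2=1, (1-3)^2=4, (6-1)^2=25, (3-5)^2=4, (2-2)^2=0
sum(d^2) = 38.
Step 3: rho = 1 - 6*38 / (6*(6^2 - 1)) = 1 - 228/210 = -0.085714.
Step 4: Under H0, t = rho * sqrt((n-2)/(1-rho^2)) = -0.1721 ~ t(4).
Step 5: Two-sided p-value from the t-distribution with 4 df = 0.871743.
Step 6: alpha = 0.1. fail to reject H0.

rho = -0.0857, p = 0.871743, fail to reject H0 at alpha = 0.1.


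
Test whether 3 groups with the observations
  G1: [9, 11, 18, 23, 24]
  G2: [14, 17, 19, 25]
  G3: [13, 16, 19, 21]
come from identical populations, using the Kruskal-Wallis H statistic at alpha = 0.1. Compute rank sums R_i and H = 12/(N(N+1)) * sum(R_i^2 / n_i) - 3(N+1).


Step 1: Combine all N = 13 observations and assign midranks.
sorted (value, group, rank): (9,G1,1), (11,G1,2), (13,G3,3), (14,G2,4), (16,G3,5), (17,G2,6), (18,G1,7), (19,G2,8.5), (19,G3,8.5), (21,G3,10), (23,G1,11), (24,G1,12), (25,G2,13)
Step 2: Sum ranks within each group.
R_1 = 33 (n_1 = 5)
R_2 = 31.5 (n_2 = 4)
R_3 = 26.5 (n_3 = 4)
Step 3: H = 12/(N(N+1)) * sum(R_i^2/n_i) - 3(N+1)
     = 12/(13*14) * (33^2/5 + 31.5^2/4 + 26.5^2/4) - 3*14
     = 0.065934 * 641.425 - 42
     = 0.291758.
Step 4: Ties present; correction factor C = 1 - 6/(13^3 - 13) = 0.997253. Corrected H = 0.291758 / 0.997253 = 0.292562.
Step 5: Under H0, H ~ chi^2(2); p-value = 0.863915.
Step 6: alpha = 0.1. fail to reject H0.

H = 0.2926, df = 2, p = 0.863915, fail to reject H0.


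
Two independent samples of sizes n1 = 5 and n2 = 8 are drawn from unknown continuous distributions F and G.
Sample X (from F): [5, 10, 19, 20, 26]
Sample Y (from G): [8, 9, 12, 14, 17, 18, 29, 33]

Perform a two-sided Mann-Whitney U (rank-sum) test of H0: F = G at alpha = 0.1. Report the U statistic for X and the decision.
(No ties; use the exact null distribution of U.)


Step 1: Combine and sort all 13 observations; assign midranks.
sorted (value, group): (5,X), (8,Y), (9,Y), (10,X), (12,Y), (14,Y), (17,Y), (18,Y), (19,X), (20,X), (26,X), (29,Y), (33,Y)
ranks: 5->1, 8->2, 9->3, 10->4, 12->5, 14->6, 17->7, 18->8, 19->9, 20->10, 26->11, 29->12, 33->13
Step 2: Rank sum for X: R1 = 1 + 4 + 9 + 10 + 11 = 35.
Step 3: U_X = R1 - n1(n1+1)/2 = 35 - 5*6/2 = 35 - 15 = 20.
       U_Y = n1*n2 - U_X = 40 - 20 = 20.
Step 4: No ties, so the exact null distribution of U (based on enumerating the C(13,5) = 1287 equally likely rank assignments) gives the two-sided p-value.
Step 5: p-value = 1.000000; compare to alpha = 0.1. fail to reject H0.

U_X = 20, p = 1.000000, fail to reject H0 at alpha = 0.1.


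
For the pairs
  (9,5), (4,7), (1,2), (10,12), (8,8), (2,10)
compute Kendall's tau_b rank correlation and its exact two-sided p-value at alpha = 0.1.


Step 1: Enumerate the 15 unordered pairs (i,j) with i<j and classify each by sign(x_j-x_i) * sign(y_j-y_i).
  (1,2):dx=-5,dy=+2->D; (1,3):dx=-8,dy=-3->C; (1,4):dx=+1,dy=+7->C; (1,5):dx=-1,dy=+3->D
  (1,6):dx=-7,dy=+5->D; (2,3):dx=-3,dy=-5->C; (2,4):dx=+6,dy=+5->C; (2,5):dx=+4,dy=+1->C
  (2,6):dx=-2,dy=+3->D; (3,4):dx=+9,dy=+10->C; (3,5):dx=+7,dy=+6->C; (3,6):dx=+1,dy=+8->C
  (4,5):dx=-2,dy=-4->C; (4,6):dx=-8,dy=-2->C; (5,6):dx=-6,dy=+2->D
Step 2: C = 10, D = 5, total pairs = 15.
Step 3: tau = (C - D)/(n(n-1)/2) = (10 - 5)/15 = 0.333333.
Step 4: Exact two-sided p-value (enumerate n! = 720 permutations of y under H0): p = 0.469444.
Step 5: alpha = 0.1. fail to reject H0.

tau_b = 0.3333 (C=10, D=5), p = 0.469444, fail to reject H0.


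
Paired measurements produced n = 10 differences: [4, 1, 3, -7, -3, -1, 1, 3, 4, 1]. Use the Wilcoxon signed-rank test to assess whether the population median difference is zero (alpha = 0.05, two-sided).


Step 1: Drop any zero differences (none here) and take |d_i|.
|d| = [4, 1, 3, 7, 3, 1, 1, 3, 4, 1]
Step 2: Midrank |d_i| (ties get averaged ranks).
ranks: |4|->8.5, |1|->2.5, |3|->6, |7|->10, |3|->6, |1|->2.5, |1|->2.5, |3|->6, |4|->8.5, |1|->2.5
Step 3: Attach original signs; sum ranks with positive sign and with negative sign.
W+ = 8.5 + 2.5 + 6 + 2.5 + 6 + 8.5 + 2.5 = 36.5
W- = 10 + 6 + 2.5 = 18.5
(Check: W+ + W- = 55 should equal n(n+1)/2 = 55.)
Step 4: Test statistic W = min(W+, W-) = 18.5.
Step 5: Ties in |d|, so use the tie-corrected normal approximation.
        E[W] = n(n+1)/4 = 10*11/4 = 27.5.
        Tie groups: |d|=1 (t=4), |d|=3 (t=3), |d|=4 (t=2); sum(t^3 - t) = 90.
        Var[W] = n(n+1)(2n+1)/24 - sum(t^3-t)/48 = 2310/24 - 90/48 = 94.375.
        z = (W - E[W]) / sqrt(Var[W]) = (18.5 - 27.5) / 9.7147 = -0.9264.
        Two-sided p = 2*Phi(z) = 0.354221.
Step 6: alpha = 0.05. fail to reject H0.

W+ = 36.5, W- = 18.5, W = min = 18.5, p = 0.354221, fail to reject H0.


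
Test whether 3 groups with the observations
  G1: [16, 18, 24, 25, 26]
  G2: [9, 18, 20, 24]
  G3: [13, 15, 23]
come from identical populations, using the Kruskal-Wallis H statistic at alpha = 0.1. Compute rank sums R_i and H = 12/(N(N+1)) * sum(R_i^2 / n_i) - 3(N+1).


Step 1: Combine all N = 12 observations and assign midranks.
sorted (value, group, rank): (9,G2,1), (13,G3,2), (15,G3,3), (16,G1,4), (18,G1,5.5), (18,G2,5.5), (20,G2,7), (23,G3,8), (24,G1,9.5), (24,G2,9.5), (25,G1,11), (26,G1,12)
Step 2: Sum ranks within each group.
R_1 = 42 (n_1 = 5)
R_2 = 23 (n_2 = 4)
R_3 = 13 (n_3 = 3)
Step 3: H = 12/(N(N+1)) * sum(R_i^2/n_i) - 3(N+1)
     = 12/(12*13) * (42^2/5 + 23^2/4 + 13^2/3) - 3*13
     = 0.076923 * 541.383 - 39
     = 2.644872.
Step 4: Ties present; correction factor C = 1 - 12/(12^3 - 12) = 0.993007. Corrected H = 2.644872 / 0.993007 = 2.663498.
Step 5: Under H0, H ~ chi^2(2); p-value = 0.264015.
Step 6: alpha = 0.1. fail to reject H0.

H = 2.6635, df = 2, p = 0.264015, fail to reject H0.


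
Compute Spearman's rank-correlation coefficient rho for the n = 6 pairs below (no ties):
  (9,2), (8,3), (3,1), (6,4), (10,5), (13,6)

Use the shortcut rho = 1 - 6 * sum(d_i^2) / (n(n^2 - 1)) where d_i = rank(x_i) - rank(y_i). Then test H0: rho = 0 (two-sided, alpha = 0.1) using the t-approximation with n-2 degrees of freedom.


Step 1: Rank x and y separately (midranks; no ties here).
rank(x): 9->4, 8->3, 3->1, 6->2, 10->5, 13->6
rank(y): 2->2, 3->3, 1->1, 4->4, 5->5, 6->6
Step 2: d_i = R_x(i) - R_y(i); compute d_i^2.
  (4-2)^2=4, (3-3)^2=0, (1-1)^2=0, (2-4)^2=4, (5-5)^2=0, (6-6)^2=0
sum(d^2) = 8.
Step 3: rho = 1 - 6*8 / (6*(6^2 - 1)) = 1 - 48/210 = 0.771429.
Step 4: Under H0, t = rho * sqrt((n-2)/(1-rho^2)) = 2.4247 ~ t(4).
Step 5: Two-sided p-value from the t-distribution with 4 df = 0.072397.
Step 6: alpha = 0.1. reject H0.

rho = 0.7714, p = 0.072397, reject H0 at alpha = 0.1.


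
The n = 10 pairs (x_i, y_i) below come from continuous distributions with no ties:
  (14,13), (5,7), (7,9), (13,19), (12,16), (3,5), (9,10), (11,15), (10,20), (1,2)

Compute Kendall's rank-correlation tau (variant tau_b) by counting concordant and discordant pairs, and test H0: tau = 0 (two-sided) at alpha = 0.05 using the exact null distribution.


Step 1: Enumerate the 45 unordered pairs (i,j) with i<j and classify each by sign(x_j-x_i) * sign(y_j-y_i).
  (1,2):dx=-9,dy=-6->C; (1,3):dx=-7,dy=-4->C; (1,4):dx=-1,dy=+6->D; (1,5):dx=-2,dy=+3->D
  (1,6):dx=-11,dy=-8->C; (1,7):dx=-5,dy=-3->C; (1,8):dx=-3,dy=+2->D; (1,9):dx=-4,dy=+7->D
  (1,10):dx=-13,dy=-11->C; (2,3):dx=+2,dy=+2->C; (2,4):dx=+8,dy=+12->C; (2,5):dx=+7,dy=+9->C
  (2,6):dx=-2,dy=-2->C; (2,7):dx=+4,dy=+3->C; (2,8):dx=+6,dy=+8->C; (2,9):dx=+5,dy=+13->C
  (2,10):dx=-4,dy=-5->C; (3,4):dx=+6,dy=+10->C; (3,5):dx=+5,dy=+7->C; (3,6):dx=-4,dy=-4->C
  (3,7):dx=+2,dy=+1->C; (3,8):dx=+4,dy=+6->C; (3,9):dx=+3,dy=+11->C; (3,10):dx=-6,dy=-7->C
  (4,5):dx=-1,dy=-3->C; (4,6):dx=-10,dy=-14->C; (4,7):dx=-4,dy=-9->C; (4,8):dx=-2,dy=-4->C
  (4,9):dx=-3,dy=+1->D; (4,10):dx=-12,dy=-17->C; (5,6):dx=-9,dy=-11->C; (5,7):dx=-3,dy=-6->C
  (5,8):dx=-1,dy=-1->C; (5,9):dx=-2,dy=+4->D; (5,10):dx=-11,dy=-14->C; (6,7):dx=+6,dy=+5->C
  (6,8):dx=+8,dy=+10->C; (6,9):dx=+7,dy=+15->C; (6,10):dx=-2,dy=-3->C; (7,8):dx=+2,dy=+5->C
  (7,9):dx=+1,dy=+10->C; (7,10):dx=-8,dy=-8->C; (8,9):dx=-1,dy=+5->D; (8,10):dx=-10,dy=-13->C
  (9,10):dx=-9,dy=-18->C
Step 2: C = 38, D = 7, total pairs = 45.
Step 3: tau = (C - D)/(n(n-1)/2) = (38 - 7)/45 = 0.688889.
Step 4: Exact two-sided p-value (enumerate n! = 3628800 permutations of y under H0): p = 0.004687.
Step 5: alpha = 0.05. reject H0.

tau_b = 0.6889 (C=38, D=7), p = 0.004687, reject H0.


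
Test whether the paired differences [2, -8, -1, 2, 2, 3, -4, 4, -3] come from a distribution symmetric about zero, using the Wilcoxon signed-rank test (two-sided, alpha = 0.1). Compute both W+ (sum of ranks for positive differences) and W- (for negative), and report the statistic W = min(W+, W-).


Step 1: Drop any zero differences (none here) and take |d_i|.
|d| = [2, 8, 1, 2, 2, 3, 4, 4, 3]
Step 2: Midrank |d_i| (ties get averaged ranks).
ranks: |2|->3, |8|->9, |1|->1, |2|->3, |2|->3, |3|->5.5, |4|->7.5, |4|->7.5, |3|->5.5
Step 3: Attach original signs; sum ranks with positive sign and with negative sign.
W+ = 3 + 3 + 3 + 5.5 + 7.5 = 22
W- = 9 + 1 + 7.5 + 5.5 = 23
(Check: W+ + W- = 45 should equal n(n+1)/2 = 45.)
Step 4: Test statistic W = min(W+, W-) = 22.
Step 5: Ties in |d|, so use the tie-corrected normal approximation.
        E[W] = n(n+1)/4 = 9*10/4 = 22.5.
        Tie groups: |d|=2 (t=3), |d|=3 (t=2), |d|=4 (t=2); sum(t^3 - t) = 36.
        Var[W] = n(n+1)(2n+1)/24 - sum(t^3-t)/48 = 1710/24 - 36/48 = 70.5.
        z = (W - E[W]) / sqrt(Var[W]) = (22 - 22.5) / 8.3964 = -0.0595.
        Two-sided p = 2*Phi(z) = 0.952515.
Step 6: alpha = 0.1. fail to reject H0.

W+ = 22, W- = 23, W = min = 22, p = 0.952515, fail to reject H0.


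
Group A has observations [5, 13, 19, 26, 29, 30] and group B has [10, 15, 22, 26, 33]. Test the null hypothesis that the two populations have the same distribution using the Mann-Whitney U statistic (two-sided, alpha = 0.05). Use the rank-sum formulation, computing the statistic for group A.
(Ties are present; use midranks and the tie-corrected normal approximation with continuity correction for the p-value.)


Step 1: Combine and sort all 11 observations; assign midranks.
sorted (value, group): (5,X), (10,Y), (13,X), (15,Y), (19,X), (22,Y), (26,X), (26,Y), (29,X), (30,X), (33,Y)
ranks: 5->1, 10->2, 13->3, 15->4, 19->5, 22->6, 26->7.5, 26->7.5, 29->9, 30->10, 33->11
Step 2: Rank sum for X: R1 = 1 + 3 + 5 + 7.5 + 9 + 10 = 35.5.
Step 3: U_X = R1 - n1(n1+1)/2 = 35.5 - 6*7/2 = 35.5 - 21 = 14.5.
       U_Y = n1*n2 - U_X = 30 - 14.5 = 15.5.
Step 4: Ties are present, so use the tie-corrected normal approximation (with continuity correction) for the p-value.
Step 5: p-value = 1.000000; compare to alpha = 0.05. fail to reject H0.

U_X = 14.5, p = 1.000000, fail to reject H0 at alpha = 0.05.


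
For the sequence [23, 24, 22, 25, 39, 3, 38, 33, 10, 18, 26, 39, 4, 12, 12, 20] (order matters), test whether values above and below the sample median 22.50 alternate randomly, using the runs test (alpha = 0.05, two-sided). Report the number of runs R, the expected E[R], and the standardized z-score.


Step 1: Compute median = 22.50; label A = above, B = below.
Labels in order: AABAABAABBAABBBB  (n_A = 8, n_B = 8)
Step 2: Count runs R = 8.
Step 3: Under H0 (random ordering), E[R] = 2*n_A*n_B/(n_A+n_B) + 1 = 2*8*8/16 + 1 = 9.0000.
        Var[R] = 2*n_A*n_B*(2*n_A*n_B - n_A - n_B) / ((n_A+n_B)^2 * (n_A+n_B-1)) = 14336/3840 = 3.7333.
        SD[R] = 1.9322.
Step 4: Continuity-corrected z = (R + 0.5 - E[R]) / SD[R] = (8 + 0.5 - 9.0000) / 1.9322 = -0.2588.
Step 5: Two-sided p-value via normal approximation = 2*(1 - Phi(|z|)) = 0.795809.
Step 6: alpha = 0.05. fail to reject H0.

R = 8, z = -0.2588, p = 0.795809, fail to reject H0.


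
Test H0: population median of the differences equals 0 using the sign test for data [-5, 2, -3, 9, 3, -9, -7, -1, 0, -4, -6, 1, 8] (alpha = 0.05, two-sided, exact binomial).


Step 1: Discard zero differences. Original n = 13; n_eff = number of nonzero differences = 12.
Nonzero differences (with sign): -5, +2, -3, +9, +3, -9, -7, -1, -4, -6, +1, +8
Step 2: Count signs: positive = 5, negative = 7.
Step 3: Under H0: P(positive) = 0.5, so the number of positives S ~ Bin(12, 0.5).
Step 4: Two-sided exact p-value = sum of Bin(12,0.5) probabilities at or below the observed probability = 0.774414.
Step 5: alpha = 0.05. fail to reject H0.

n_eff = 12, pos = 5, neg = 7, p = 0.774414, fail to reject H0.


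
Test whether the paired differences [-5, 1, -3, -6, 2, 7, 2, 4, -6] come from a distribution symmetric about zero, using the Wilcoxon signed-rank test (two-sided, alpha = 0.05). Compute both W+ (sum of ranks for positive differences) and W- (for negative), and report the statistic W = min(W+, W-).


Step 1: Drop any zero differences (none here) and take |d_i|.
|d| = [5, 1, 3, 6, 2, 7, 2, 4, 6]
Step 2: Midrank |d_i| (ties get averaged ranks).
ranks: |5|->6, |1|->1, |3|->4, |6|->7.5, |2|->2.5, |7|->9, |2|->2.5, |4|->5, |6|->7.5
Step 3: Attach original signs; sum ranks with positive sign and with negative sign.
W+ = 1 + 2.5 + 9 + 2.5 + 5 = 20
W- = 6 + 4 + 7.5 + 7.5 = 25
(Check: W+ + W- = 45 should equal n(n+1)/2 = 45.)
Step 4: Test statistic W = min(W+, W-) = 20.
Step 5: Ties in |d|, so use the tie-corrected normal approximation.
        E[W] = n(n+1)/4 = 9*10/4 = 22.5.
        Tie groups: |d|=2 (t=2), |d|=6 (t=2); sum(t^3 - t) = 12.
        Var[W] = n(n+1)(2n+1)/24 - sum(t^3-t)/48 = 1710/24 - 12/48 = 71.
        z = (W - E[W]) / sqrt(Var[W]) = (20 - 22.5) / 8.4261 = -0.2967.
        Two-sided p = 2*Phi(z) = 0.766699.
Step 6: alpha = 0.05. fail to reject H0.

W+ = 20, W- = 25, W = min = 20, p = 0.766699, fail to reject H0.


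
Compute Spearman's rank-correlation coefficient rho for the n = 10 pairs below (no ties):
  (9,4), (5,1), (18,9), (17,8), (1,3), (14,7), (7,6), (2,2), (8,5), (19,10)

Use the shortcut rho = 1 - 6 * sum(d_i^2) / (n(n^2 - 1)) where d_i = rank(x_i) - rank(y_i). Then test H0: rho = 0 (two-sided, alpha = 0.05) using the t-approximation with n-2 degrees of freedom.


Step 1: Rank x and y separately (midranks; no ties here).
rank(x): 9->6, 5->3, 18->9, 17->8, 1->1, 14->7, 7->4, 2->2, 8->5, 19->10
rank(y): 4->4, 1->1, 9->9, 8->8, 3->3, 7->7, 6->6, 2->2, 5->5, 10->10
Step 2: d_i = R_x(i) - R_y(i); compute d_i^2.
  (6-4)^2=4, (3-1)^2=4, (9-9)^2=0, (8-8)^2=0, (1-3)^2=4, (7-7)^2=0, (4-6)^2=4, (2-2)^2=0, (5-5)^2=0, (10-10)^2=0
sum(d^2) = 16.
Step 3: rho = 1 - 6*16 / (10*(10^2 - 1)) = 1 - 96/990 = 0.903030.
Step 4: Under H0, t = rho * sqrt((n-2)/(1-rho^2)) = 5.9457 ~ t(8).
Step 5: Two-sided p-value from the t-distribution with 8 df = 0.000344.
Step 6: alpha = 0.05. reject H0.

rho = 0.9030, p = 0.000344, reject H0 at alpha = 0.05.


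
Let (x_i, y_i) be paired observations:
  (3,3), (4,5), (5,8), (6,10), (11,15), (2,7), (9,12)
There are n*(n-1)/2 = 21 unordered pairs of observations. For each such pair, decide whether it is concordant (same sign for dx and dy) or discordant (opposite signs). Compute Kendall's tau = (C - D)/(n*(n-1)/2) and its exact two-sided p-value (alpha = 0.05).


Step 1: Enumerate the 21 unordered pairs (i,j) with i<j and classify each by sign(x_j-x_i) * sign(y_j-y_i).
  (1,2):dx=+1,dy=+2->C; (1,3):dx=+2,dy=+5->C; (1,4):dx=+3,dy=+7->C; (1,5):dx=+8,dy=+12->C
  (1,6):dx=-1,dy=+4->D; (1,7):dx=+6,dy=+9->C; (2,3):dx=+1,dy=+3->C; (2,4):dx=+2,dy=+5->C
  (2,5):dx=+7,dy=+10->C; (2,6):dx=-2,dy=+2->D; (2,7):dx=+5,dy=+7->C; (3,4):dx=+1,dy=+2->C
  (3,5):dx=+6,dy=+7->C; (3,6):dx=-3,dy=-1->C; (3,7):dx=+4,dy=+4->C; (4,5):dx=+5,dy=+5->C
  (4,6):dx=-4,dy=-3->C; (4,7):dx=+3,dy=+2->C; (5,6):dx=-9,dy=-8->C; (5,7):dx=-2,dy=-3->C
  (6,7):dx=+7,dy=+5->C
Step 2: C = 19, D = 2, total pairs = 21.
Step 3: tau = (C - D)/(n(n-1)/2) = (19 - 2)/21 = 0.809524.
Step 4: Exact two-sided p-value (enumerate n! = 5040 permutations of y under H0): p = 0.010714.
Step 5: alpha = 0.05. reject H0.

tau_b = 0.8095 (C=19, D=2), p = 0.010714, reject H0.


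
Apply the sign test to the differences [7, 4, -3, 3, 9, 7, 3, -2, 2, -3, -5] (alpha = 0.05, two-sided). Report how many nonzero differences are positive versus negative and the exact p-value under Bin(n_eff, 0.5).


Step 1: Discard zero differences. Original n = 11; n_eff = number of nonzero differences = 11.
Nonzero differences (with sign): +7, +4, -3, +3, +9, +7, +3, -2, +2, -3, -5
Step 2: Count signs: positive = 7, negative = 4.
Step 3: Under H0: P(positive) = 0.5, so the number of positives S ~ Bin(11, 0.5).
Step 4: Two-sided exact p-value = sum of Bin(11,0.5) probabilities at or below the observed probability = 0.548828.
Step 5: alpha = 0.05. fail to reject H0.

n_eff = 11, pos = 7, neg = 4, p = 0.548828, fail to reject H0.


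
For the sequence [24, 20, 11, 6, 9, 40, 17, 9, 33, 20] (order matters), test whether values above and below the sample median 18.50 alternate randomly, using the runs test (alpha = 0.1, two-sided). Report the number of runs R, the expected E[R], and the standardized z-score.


Step 1: Compute median = 18.50; label A = above, B = below.
Labels in order: AABBBABBAA  (n_A = 5, n_B = 5)
Step 2: Count runs R = 5.
Step 3: Under H0 (random ordering), E[R] = 2*n_A*n_B/(n_A+n_B) + 1 = 2*5*5/10 + 1 = 6.0000.
        Var[R] = 2*n_A*n_B*(2*n_A*n_B - n_A - n_B) / ((n_A+n_B)^2 * (n_A+n_B-1)) = 2000/900 = 2.2222.
        SD[R] = 1.4907.
Step 4: Continuity-corrected z = (R + 0.5 - E[R]) / SD[R] = (5 + 0.5 - 6.0000) / 1.4907 = -0.3354.
Step 5: Two-sided p-value via normal approximation = 2*(1 - Phi(|z|)) = 0.737316.
Step 6: alpha = 0.1. fail to reject H0.

R = 5, z = -0.3354, p = 0.737316, fail to reject H0.


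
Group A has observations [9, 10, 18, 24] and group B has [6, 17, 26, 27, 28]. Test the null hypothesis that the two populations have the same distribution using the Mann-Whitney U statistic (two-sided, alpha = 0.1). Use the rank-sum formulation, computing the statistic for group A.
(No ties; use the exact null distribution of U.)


Step 1: Combine and sort all 9 observations; assign midranks.
sorted (value, group): (6,Y), (9,X), (10,X), (17,Y), (18,X), (24,X), (26,Y), (27,Y), (28,Y)
ranks: 6->1, 9->2, 10->3, 17->4, 18->5, 24->6, 26->7, 27->8, 28->9
Step 2: Rank sum for X: R1 = 2 + 3 + 5 + 6 = 16.
Step 3: U_X = R1 - n1(n1+1)/2 = 16 - 4*5/2 = 16 - 10 = 6.
       U_Y = n1*n2 - U_X = 20 - 6 = 14.
Step 4: No ties, so the exact null distribution of U (based on enumerating the C(9,4) = 126 equally likely rank assignments) gives the two-sided p-value.
Step 5: p-value = 0.412698; compare to alpha = 0.1. fail to reject H0.

U_X = 6, p = 0.412698, fail to reject H0 at alpha = 0.1.


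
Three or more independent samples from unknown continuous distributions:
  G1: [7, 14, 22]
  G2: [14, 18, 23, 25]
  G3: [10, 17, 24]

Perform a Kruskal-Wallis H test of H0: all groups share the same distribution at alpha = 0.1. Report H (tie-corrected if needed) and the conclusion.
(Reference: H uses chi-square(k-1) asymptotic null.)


Step 1: Combine all N = 10 observations and assign midranks.
sorted (value, group, rank): (7,G1,1), (10,G3,2), (14,G1,3.5), (14,G2,3.5), (17,G3,5), (18,G2,6), (22,G1,7), (23,G2,8), (24,G3,9), (25,G2,10)
Step 2: Sum ranks within each group.
R_1 = 11.5 (n_1 = 3)
R_2 = 27.5 (n_2 = 4)
R_3 = 16 (n_3 = 3)
Step 3: H = 12/(N(N+1)) * sum(R_i^2/n_i) - 3(N+1)
     = 12/(10*11) * (11.5^2/3 + 27.5^2/4 + 16^2/3) - 3*11
     = 0.109091 * 318.479 - 33
     = 1.743182.
Step 4: Ties present; correction factor C = 1 - 6/(10^3 - 10) = 0.993939. Corrected H = 1.743182 / 0.993939 = 1.753811.
Step 5: Under H0, H ~ chi^2(2); p-value = 0.416068.
Step 6: alpha = 0.1. fail to reject H0.

H = 1.7538, df = 2, p = 0.416068, fail to reject H0.


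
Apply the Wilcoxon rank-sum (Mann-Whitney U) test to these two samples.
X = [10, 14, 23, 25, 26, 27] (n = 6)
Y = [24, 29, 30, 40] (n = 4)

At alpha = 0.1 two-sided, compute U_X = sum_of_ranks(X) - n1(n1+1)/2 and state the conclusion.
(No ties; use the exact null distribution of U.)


Step 1: Combine and sort all 10 observations; assign midranks.
sorted (value, group): (10,X), (14,X), (23,X), (24,Y), (25,X), (26,X), (27,X), (29,Y), (30,Y), (40,Y)
ranks: 10->1, 14->2, 23->3, 24->4, 25->5, 26->6, 27->7, 29->8, 30->9, 40->10
Step 2: Rank sum for X: R1 = 1 + 2 + 3 + 5 + 6 + 7 = 24.
Step 3: U_X = R1 - n1(n1+1)/2 = 24 - 6*7/2 = 24 - 21 = 3.
       U_Y = n1*n2 - U_X = 24 - 3 = 21.
Step 4: No ties, so the exact null distribution of U (based on enumerating the C(10,6) = 210 equally likely rank assignments) gives the two-sided p-value.
Step 5: p-value = 0.066667; compare to alpha = 0.1. reject H0.

U_X = 3, p = 0.066667, reject H0 at alpha = 0.1.


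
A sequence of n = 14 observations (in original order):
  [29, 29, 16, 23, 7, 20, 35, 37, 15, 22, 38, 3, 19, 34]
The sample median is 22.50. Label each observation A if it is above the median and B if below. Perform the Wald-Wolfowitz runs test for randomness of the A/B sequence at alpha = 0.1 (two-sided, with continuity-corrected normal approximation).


Step 1: Compute median = 22.50; label A = above, B = below.
Labels in order: AABABBAABBABBA  (n_A = 7, n_B = 7)
Step 2: Count runs R = 9.
Step 3: Under H0 (random ordering), E[R] = 2*n_A*n_B/(n_A+n_B) + 1 = 2*7*7/14 + 1 = 8.0000.
        Var[R] = 2*n_A*n_B*(2*n_A*n_B - n_A - n_B) / ((n_A+n_B)^2 * (n_A+n_B-1)) = 8232/2548 = 3.2308.
        SD[R] = 1.7974.
Step 4: Continuity-corrected z = (R - 0.5 - E[R]) / SD[R] = (9 - 0.5 - 8.0000) / 1.7974 = 0.2782.
Step 5: Two-sided p-value via normal approximation = 2*(1 - Phi(|z|)) = 0.780879.
Step 6: alpha = 0.1. fail to reject H0.

R = 9, z = 0.2782, p = 0.780879, fail to reject H0.
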